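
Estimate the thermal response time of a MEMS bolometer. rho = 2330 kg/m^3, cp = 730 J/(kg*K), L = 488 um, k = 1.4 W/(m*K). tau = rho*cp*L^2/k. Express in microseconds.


Step 1: Convert L to m: L = 488e-6 m
Step 2: L^2 = (488e-6)^2 = 2.38144e-07 m^2
Step 3: tau = 2330 * 730 * 2.38144e-07 / 1.4 = 2.893279497e-01 s
Step 4: Convert to microseconds (multiply by 1e6).
tau = 289327.95 us


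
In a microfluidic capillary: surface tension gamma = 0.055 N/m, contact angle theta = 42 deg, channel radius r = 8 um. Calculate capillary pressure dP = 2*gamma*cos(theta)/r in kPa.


Step 1: cos(42 deg) = 0.7431
Step 2: Convert r to m: r = 8e-6 m
Step 3: dP = 2 * 0.055 * 0.7431 / 8e-6 = 10217.6 Pa
Step 4: Convert Pa to kPa (divide by 1000).
dP = 10.22 kPa


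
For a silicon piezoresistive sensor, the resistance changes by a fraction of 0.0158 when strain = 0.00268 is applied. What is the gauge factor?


Step 1: Identify values.
dR/R = 0.0158, strain = 0.00268
Step 2: GF = (dR/R) / strain = 0.0158 / 0.00268
GF = 5.9


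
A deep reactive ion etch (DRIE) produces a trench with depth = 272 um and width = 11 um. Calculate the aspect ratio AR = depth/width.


Step 1: AR = depth / width
Step 2: AR = 272 / 11
AR = 24.7


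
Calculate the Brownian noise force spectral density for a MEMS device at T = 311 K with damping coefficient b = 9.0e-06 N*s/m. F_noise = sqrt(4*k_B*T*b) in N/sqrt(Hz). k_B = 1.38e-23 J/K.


Step 1: Compute 4 * k_B * T * b
= 4 * 1.38e-23 * 311 * 9.0e-06
= 1.5450e-25 N^2/Hz
Step 2: F_noise = sqrt(1.5450e-25)
F_noise = 3.93e-13 N/sqrt(Hz)


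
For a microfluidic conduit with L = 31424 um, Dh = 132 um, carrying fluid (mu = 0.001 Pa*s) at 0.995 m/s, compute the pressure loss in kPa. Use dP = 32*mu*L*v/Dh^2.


Step 1: Convert to SI: L = 31424e-6 m, Dh = 132e-6 m
Step 2: dP = 32 * 0.001 * 31424e-6 * 0.995 / (132e-6)^2
Step 3: dP = 57423.10 Pa
Step 4: Convert to kPa: dP = 57.42 kPa


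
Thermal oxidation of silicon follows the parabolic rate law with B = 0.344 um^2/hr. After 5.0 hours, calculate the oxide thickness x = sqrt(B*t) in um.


Step 1: Compute B*t = 0.344 * 5.0 = 1.72
Step 2: x = sqrt(1.72)
x = 1.311 um


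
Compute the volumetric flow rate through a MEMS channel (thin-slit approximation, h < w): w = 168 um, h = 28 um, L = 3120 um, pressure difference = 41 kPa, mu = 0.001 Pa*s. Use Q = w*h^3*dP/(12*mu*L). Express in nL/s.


Step 1: Convert all dimensions to SI (meters).
w = 168e-6 m, h = 28e-6 m, L = 3120e-6 m, dP = 41e3 Pa
Step 2: Q = w * h^3 * dP / (12 * mu * L)
Q = 168e-6 * (28e-6)^3 * 41e3 / (12 * 0.001 * 3120e-6) = 4.03860513e-09 m^3/s
Step 3: Convert Q from m^3/s to nL/s (1 m^3 = 1e12 nL, so multiply by 1e12).
Q = 4038.605 nL/s


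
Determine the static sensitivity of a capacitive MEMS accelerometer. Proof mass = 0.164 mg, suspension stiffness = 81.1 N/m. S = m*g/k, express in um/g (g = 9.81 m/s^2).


Step 1: Convert mass: m = 0.164 mg = 1.64e-07 kg
Step 2: S = m * g / k = 1.64e-07 * 9.81 / 81.1
Step 3: S = 1.98e-08 m/g
Step 4: Convert to um/g: S = 0.02 um/g


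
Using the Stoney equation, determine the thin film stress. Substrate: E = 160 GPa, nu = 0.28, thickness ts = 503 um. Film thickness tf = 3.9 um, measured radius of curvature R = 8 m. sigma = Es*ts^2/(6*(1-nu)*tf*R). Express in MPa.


Step 1: Compute numerator: Es * ts^2 = 160 * 503^2 = 40481440 (GPa*um^2)
Step 2: Compute denominator (R in um): 6*(1-nu)*tf*R = 6*0.72*3.9*8e6 = 134784000.0 (um^2)
Step 3: sigma (GPa) = 40481440 / 134784000.0 = 3.00343e-01 GPa
Step 4: Convert to MPa (x1000): sigma = 300.3 MPa


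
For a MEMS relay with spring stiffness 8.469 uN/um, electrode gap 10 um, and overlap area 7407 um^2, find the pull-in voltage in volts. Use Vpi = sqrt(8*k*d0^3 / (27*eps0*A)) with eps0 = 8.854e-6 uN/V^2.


Step 1: Compute numerator: 8 * k * d0^3 = 8 * 8.469 * 10^3 = 67752.0
Step 2: Compute denominator: 27 * eps0 * A = 27 * 8.854e-6 * 7407 = 1.770703
Step 3: Vpi = sqrt(67752.0 / 1.770703)
Vpi = 195.61 V


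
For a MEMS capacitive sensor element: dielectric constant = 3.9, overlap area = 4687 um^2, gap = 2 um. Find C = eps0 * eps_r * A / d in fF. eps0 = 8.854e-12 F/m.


Step 1: Convert area to m^2: A = 4687e-12 m^2
Step 2: Convert gap to m: d = 2e-6 m
Step 3: C = eps0 * eps_r * A / d
C = 8.854e-12 * 3.9 * 4687e-12 / 2e-6
Step 4: Convert to fF (multiply by 1e15).
C = 80.92 fF


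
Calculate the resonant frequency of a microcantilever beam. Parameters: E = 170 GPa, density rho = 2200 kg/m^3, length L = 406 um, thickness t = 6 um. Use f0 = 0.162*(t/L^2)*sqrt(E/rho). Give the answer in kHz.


Step 1: Convert units to SI.
t_SI = 6e-6 m, L_SI = 406e-6 m
Step 2: Calculate sqrt(E/rho).
sqrt(170e9 / 2200) = 8790.49 m/s
Step 3: Compute f0.
f0 = 0.162 * 6e-6 / (406e-6)^2 * 8790.49 = 51835.5 Hz = 51.84 kHz


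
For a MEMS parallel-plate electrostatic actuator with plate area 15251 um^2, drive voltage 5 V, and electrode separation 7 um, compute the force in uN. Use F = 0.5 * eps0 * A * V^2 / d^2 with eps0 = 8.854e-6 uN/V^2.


Step 1: Identify parameters.
eps0 = 8.854e-6 uN/V^2, A = 15251 um^2, V = 5 V, d = 7 um
Step 2: Compute V^2 = 5^2 = 25
Step 3: Compute d^2 = 7^2 = 49
Step 4: F = 0.5 * 8.854e-6 * 15251 * 25 / 49
F = 0.034 uN


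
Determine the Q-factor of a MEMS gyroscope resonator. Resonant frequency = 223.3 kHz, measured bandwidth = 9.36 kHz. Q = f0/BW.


Step 1: Q = f0 / bandwidth
Step 2: Q = 223.3 / 9.36
Q = 23.9


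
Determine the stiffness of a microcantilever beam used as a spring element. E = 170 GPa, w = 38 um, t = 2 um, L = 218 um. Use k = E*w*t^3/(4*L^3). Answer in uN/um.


Step 1: Convert E to consistent units (1 GPa = 1000 uN/um^2).
E = 170 GPa = 170000 uN/um^2
Step 2: Compute t^3 = 2^3 = 8
Step 3: Compute L^3 = 218^3 = 10360232
Step 4: k = 170000 * 38 * 8 / (4 * 10360232)
k = 1.2471 uN/um


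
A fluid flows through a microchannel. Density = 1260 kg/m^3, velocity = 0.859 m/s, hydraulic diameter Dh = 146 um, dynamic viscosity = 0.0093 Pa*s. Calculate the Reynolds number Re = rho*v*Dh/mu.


Step 1: Convert Dh to meters: Dh = 146e-6 m
Step 2: Re = rho * v * Dh / mu
Re = 1260 * 0.859 * 146e-6 / 0.0093
Re = 16.992


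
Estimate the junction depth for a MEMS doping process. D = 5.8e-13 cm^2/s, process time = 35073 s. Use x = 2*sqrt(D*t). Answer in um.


Step 1: Compute D*t = 5.8e-13 * 35073 = 2.034234e-08 cm^2
Step 2: sqrt(D*t) = 1.42627e-04 cm
Step 3: x = 2 * 1.42627e-04 cm = 2.85254e-04 cm
Step 4: Convert to um (1 cm = 1e4 um): x = 2.853 um


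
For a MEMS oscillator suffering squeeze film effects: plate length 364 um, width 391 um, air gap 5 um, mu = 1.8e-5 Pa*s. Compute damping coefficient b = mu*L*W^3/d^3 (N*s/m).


Step 1: Convert to SI.
L = 364e-6 m, W = 391e-6 m, d = 5e-6 m
Step 2: W^3 = (391e-6)^3 = 5.98e-11 m^3
Step 3: d^3 = (5e-6)^3 = 1.25e-16 m^3
Step 4: b = 1.8e-5 * 364e-6 * 5.98e-11 / 1.25e-16
b = 3.13e-03 N*s/m


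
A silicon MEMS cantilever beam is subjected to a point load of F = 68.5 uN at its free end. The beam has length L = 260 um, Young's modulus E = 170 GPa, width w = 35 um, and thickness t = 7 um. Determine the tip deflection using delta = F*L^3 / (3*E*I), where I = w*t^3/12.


Step 1: Calculate the second moment of area.
I = w * t^3 / 12 = 35 * 7^3 / 12 = 1000.4167 um^4
Step 2: Convert E to consistent units (1 GPa = 1000 uN/um^2).
E = 170 GPa = 170000 uN/um^2
Step 3: Calculate tip deflection.
delta = F * L^3 / (3 * E * I)
delta = 68.5 * 260^3 / (3 * 170000 * 1000.4167)
delta = 2.3597 um


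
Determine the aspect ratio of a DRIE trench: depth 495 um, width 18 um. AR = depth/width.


Step 1: AR = depth / width
Step 2: AR = 495 / 18
AR = 27.5


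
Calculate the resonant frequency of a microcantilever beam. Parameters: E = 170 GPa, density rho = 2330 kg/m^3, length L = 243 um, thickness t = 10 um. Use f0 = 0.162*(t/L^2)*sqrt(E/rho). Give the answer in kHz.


Step 1: Convert units to SI.
t_SI = 10e-6 m, L_SI = 243e-6 m
Step 2: Calculate sqrt(E/rho).
sqrt(170e9 / 2330) = 8541.74 m/s
Step 3: Compute f0.
f0 = 0.162 * 10e-6 / (243e-6)^2 * 8541.74 = 234341.3 Hz = 234.34 kHz


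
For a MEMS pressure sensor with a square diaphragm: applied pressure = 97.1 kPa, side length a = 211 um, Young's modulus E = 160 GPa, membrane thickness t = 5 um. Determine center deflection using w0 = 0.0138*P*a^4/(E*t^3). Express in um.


Step 1: Convert pressure to compatible units (E is in GPa, so P in GPa).
P = 97.1 kPa = 97.1e-6 GPa
Step 2: Compute numerator: 0.0138 * P * a^4.
a^4 = 211^4 = 1982119441
numerator = 0.0138 * 97.1e-6 * 1982119441 = 2.656e+03
Step 3: Compute denominator: E * t^3 = 160 * 5^3 = 20000
Step 4: w0 = numerator / denominator = 2.656e+03 / 20000 = 0.1328 um


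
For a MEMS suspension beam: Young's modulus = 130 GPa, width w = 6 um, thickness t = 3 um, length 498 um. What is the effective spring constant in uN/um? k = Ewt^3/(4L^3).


Step 1: Convert E to consistent units (1 GPa = 1000 uN/um^2).
E = 130 GPa = 130000 uN/um^2
Step 2: Compute t^3 = 3^3 = 27
Step 3: Compute L^3 = 498^3 = 123505992
Step 4: k = 130000 * 6 * 27 / (4 * 123505992)
k = 0.0426 uN/um


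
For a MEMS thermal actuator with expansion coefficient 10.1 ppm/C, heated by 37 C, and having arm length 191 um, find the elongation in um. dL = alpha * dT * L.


Step 1: Convert CTE: alpha = 10.1 ppm/C = 10.1e-6 /C
Step 2: dL = 10.1e-6 * 37 * 191
dL = 0.0714 um


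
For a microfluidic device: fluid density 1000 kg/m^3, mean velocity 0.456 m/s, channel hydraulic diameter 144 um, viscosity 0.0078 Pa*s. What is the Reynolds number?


Step 1: Convert Dh to meters: Dh = 144e-6 m
Step 2: Re = rho * v * Dh / mu
Re = 1000 * 0.456 * 144e-6 / 0.0078
Re = 8.418


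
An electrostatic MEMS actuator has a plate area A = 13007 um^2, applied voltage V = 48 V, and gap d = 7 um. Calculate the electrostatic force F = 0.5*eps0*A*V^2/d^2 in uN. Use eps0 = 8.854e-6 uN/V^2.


Step 1: Identify parameters.
eps0 = 8.854e-6 uN/V^2, A = 13007 um^2, V = 48 V, d = 7 um
Step 2: Compute V^2 = 48^2 = 2304
Step 3: Compute d^2 = 7^2 = 49
Step 4: F = 0.5 * 8.854e-6 * 13007 * 2304 / 49
F = 2.708 uN


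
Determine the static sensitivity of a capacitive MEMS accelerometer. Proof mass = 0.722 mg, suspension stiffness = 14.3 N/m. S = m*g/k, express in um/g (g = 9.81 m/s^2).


Step 1: Convert mass: m = 0.722 mg = 7.22e-07 kg
Step 2: S = m * g / k = 7.22e-07 * 9.81 / 14.3
Step 3: S = 4.95e-07 m/g
Step 4: Convert to um/g: S = 0.495 um/g


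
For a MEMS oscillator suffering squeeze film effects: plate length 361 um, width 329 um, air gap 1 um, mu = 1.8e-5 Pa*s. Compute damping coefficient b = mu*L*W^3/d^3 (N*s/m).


Step 1: Convert to SI.
L = 361e-6 m, W = 329e-6 m, d = 1e-6 m
Step 2: W^3 = (329e-6)^3 = 3.56e-11 m^3
Step 3: d^3 = (1e-6)^3 = 1.00e-18 m^3
Step 4: b = 1.8e-5 * 361e-6 * 3.56e-11 / 1.00e-18
b = 2.31e-01 N*s/m


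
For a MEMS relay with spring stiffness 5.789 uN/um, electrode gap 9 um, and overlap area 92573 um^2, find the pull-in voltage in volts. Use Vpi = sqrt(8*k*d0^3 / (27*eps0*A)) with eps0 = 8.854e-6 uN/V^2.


Step 1: Compute numerator: 8 * k * d0^3 = 8 * 5.789 * 9^3 = 33761.448
Step 2: Compute denominator: 27 * eps0 * A = 27 * 8.854e-6 * 92573 = 22.130316
Step 3: Vpi = sqrt(33761.448 / 22.130316)
Vpi = 39.06 V


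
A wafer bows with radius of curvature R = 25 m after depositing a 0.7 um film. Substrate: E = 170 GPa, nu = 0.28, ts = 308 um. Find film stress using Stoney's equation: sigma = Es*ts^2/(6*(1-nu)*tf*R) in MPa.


Step 1: Compute numerator: Es * ts^2 = 170 * 308^2 = 16126880 (GPa*um^2)
Step 2: Compute denominator (R in um): 6*(1-nu)*tf*R = 6*0.72*0.7*25e6 = 75600000.0 (um^2)
Step 3: sigma (GPa) = 16126880 / 75600000.0 = 2.13319e-01 GPa
Step 4: Convert to MPa (x1000): sigma = 213.3 MPa


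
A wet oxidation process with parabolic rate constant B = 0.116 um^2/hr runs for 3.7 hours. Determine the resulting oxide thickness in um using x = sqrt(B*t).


Step 1: Compute B*t = 0.116 * 3.7 = 0.4292
Step 2: x = sqrt(0.4292)
x = 0.655 um


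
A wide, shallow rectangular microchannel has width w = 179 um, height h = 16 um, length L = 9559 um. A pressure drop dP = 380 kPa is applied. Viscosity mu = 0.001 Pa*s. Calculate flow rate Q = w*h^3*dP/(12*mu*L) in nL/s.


Step 1: Convert all dimensions to SI (meters).
w = 179e-6 m, h = 16e-6 m, L = 9559e-6 m, dP = 380e3 Pa
Step 2: Q = w * h^3 * dP / (12 * mu * L)
Q = 179e-6 * (16e-6)^3 * 380e3 / (12 * 0.001 * 9559e-6) = 2.42886215e-09 m^3/s
Step 3: Convert Q from m^3/s to nL/s (1 m^3 = 1e12 nL, so multiply by 1e12).
Q = 2428.862 nL/s


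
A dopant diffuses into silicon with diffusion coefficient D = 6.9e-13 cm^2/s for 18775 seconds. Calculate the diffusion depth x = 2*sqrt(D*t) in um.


Step 1: Compute D*t = 6.9e-13 * 18775 = 1.295475e-08 cm^2
Step 2: sqrt(D*t) = 1.13819e-04 cm
Step 3: x = 2 * 1.13819e-04 cm = 2.27638e-04 cm
Step 4: Convert to um (1 cm = 1e4 um): x = 2.276 um


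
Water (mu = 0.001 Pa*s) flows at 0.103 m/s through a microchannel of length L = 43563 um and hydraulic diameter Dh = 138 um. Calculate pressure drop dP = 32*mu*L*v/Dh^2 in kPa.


Step 1: Convert to SI: L = 43563e-6 m, Dh = 138e-6 m
Step 2: dP = 32 * 0.001 * 43563e-6 * 0.103 / (138e-6)^2
Step 3: dP = 7539.57 Pa
Step 4: Convert to kPa: dP = 7.54 kPa


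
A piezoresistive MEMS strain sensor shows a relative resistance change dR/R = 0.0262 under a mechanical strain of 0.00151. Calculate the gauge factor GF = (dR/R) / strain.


Step 1: Identify values.
dR/R = 0.0262, strain = 0.00151
Step 2: GF = (dR/R) / strain = 0.0262 / 0.00151
GF = 17.4


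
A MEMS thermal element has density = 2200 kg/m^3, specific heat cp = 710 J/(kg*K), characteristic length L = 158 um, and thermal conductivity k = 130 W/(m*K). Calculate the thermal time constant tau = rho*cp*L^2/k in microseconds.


Step 1: Convert L to m: L = 158e-6 m
Step 2: L^2 = (158e-6)^2 = 2.4964e-08 m^2
Step 3: tau = 2200 * 710 * 2.4964e-08 / 130 = 2.9995206e-04 s
Step 4: Convert to microseconds (multiply by 1e6).
tau = 299.952 us


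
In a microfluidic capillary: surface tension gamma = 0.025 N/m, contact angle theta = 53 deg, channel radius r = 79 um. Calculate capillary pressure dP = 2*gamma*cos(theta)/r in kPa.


Step 1: cos(53 deg) = 0.6018
Step 2: Convert r to m: r = 79e-6 m
Step 3: dP = 2 * 0.025 * 0.6018 / 79e-6 = 380.9 Pa
Step 4: Convert Pa to kPa (divide by 1000).
dP = 0.38 kPa


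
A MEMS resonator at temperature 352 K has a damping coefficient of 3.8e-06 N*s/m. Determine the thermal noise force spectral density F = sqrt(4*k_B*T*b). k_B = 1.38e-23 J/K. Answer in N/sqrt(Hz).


Step 1: Compute 4 * k_B * T * b
= 4 * 1.38e-23 * 352 * 3.8e-06
= 7.3836e-26 N^2/Hz
Step 2: F_noise = sqrt(7.3836e-26)
F_noise = 2.72e-13 N/sqrt(Hz)


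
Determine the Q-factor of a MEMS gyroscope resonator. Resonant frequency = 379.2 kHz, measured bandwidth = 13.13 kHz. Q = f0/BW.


Step 1: Q = f0 / bandwidth
Step 2: Q = 379.2 / 13.13
Q = 28.9


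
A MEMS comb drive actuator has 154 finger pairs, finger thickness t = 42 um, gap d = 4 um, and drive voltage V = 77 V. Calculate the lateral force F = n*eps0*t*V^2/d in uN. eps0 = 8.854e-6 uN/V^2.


Step 1: Parameters: n=154, eps0=8.854e-6 uN/V^2, t=42 um, V=77 V, d=4 um
Step 2: V^2 = 5929
Step 3: F = 154 * 8.854e-6 * 42 * 5929 / 4
F = 84.885 uN


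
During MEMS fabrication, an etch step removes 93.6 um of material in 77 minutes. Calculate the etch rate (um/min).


Step 1: Etch rate = depth / time
Step 2: rate = 93.6 / 77
rate = 1.216 um/min


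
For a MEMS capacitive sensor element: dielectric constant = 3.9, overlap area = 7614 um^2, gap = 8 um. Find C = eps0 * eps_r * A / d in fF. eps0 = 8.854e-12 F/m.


Step 1: Convert area to m^2: A = 7614e-12 m^2
Step 2: Convert gap to m: d = 8e-6 m
Step 3: C = eps0 * eps_r * A / d
C = 8.854e-12 * 3.9 * 7614e-12 / 8e-6
Step 4: Convert to fF (multiply by 1e15).
C = 32.86 fF


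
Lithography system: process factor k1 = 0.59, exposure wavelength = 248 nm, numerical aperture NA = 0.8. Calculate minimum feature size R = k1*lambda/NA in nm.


Step 1: Identify values: k1 = 0.59, lambda = 248 nm, NA = 0.8
Step 2: R = k1 * lambda / NA
R = 0.59 * 248 / 0.8
R = 182.9 nm


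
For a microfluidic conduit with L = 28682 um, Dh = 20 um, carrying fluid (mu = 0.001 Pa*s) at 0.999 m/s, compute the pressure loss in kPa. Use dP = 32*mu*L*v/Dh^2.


Step 1: Convert to SI: L = 28682e-6 m, Dh = 20e-6 m
Step 2: dP = 32 * 0.001 * 28682e-6 * 0.999 / (20e-6)^2
Step 3: dP = 2292265.44 Pa
Step 4: Convert to kPa: dP = 2292.27 kPa


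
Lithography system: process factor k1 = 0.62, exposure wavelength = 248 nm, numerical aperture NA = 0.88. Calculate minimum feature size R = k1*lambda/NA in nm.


Step 1: Identify values: k1 = 0.62, lambda = 248 nm, NA = 0.88
Step 2: R = k1 * lambda / NA
R = 0.62 * 248 / 0.88
R = 174.7 nm


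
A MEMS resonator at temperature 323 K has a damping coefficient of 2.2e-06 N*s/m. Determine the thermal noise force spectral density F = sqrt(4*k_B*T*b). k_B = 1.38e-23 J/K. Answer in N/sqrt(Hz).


Step 1: Compute 4 * k_B * T * b
= 4 * 1.38e-23 * 323 * 2.2e-06
= 3.9225e-26 N^2/Hz
Step 2: F_noise = sqrt(3.9225e-26)
F_noise = 1.98e-13 N/sqrt(Hz)


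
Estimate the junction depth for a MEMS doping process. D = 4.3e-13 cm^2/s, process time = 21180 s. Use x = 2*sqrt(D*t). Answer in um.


Step 1: Compute D*t = 4.3e-13 * 21180 = 9.1074e-09 cm^2
Step 2: sqrt(D*t) = 9.54327e-05 cm
Step 3: x = 2 * 9.54327e-05 cm = 1.908654e-04 cm
Step 4: Convert to um (1 cm = 1e4 um): x = 1.909 um


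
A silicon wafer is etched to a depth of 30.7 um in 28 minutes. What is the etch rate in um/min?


Step 1: Etch rate = depth / time
Step 2: rate = 30.7 / 28
rate = 1.096 um/min


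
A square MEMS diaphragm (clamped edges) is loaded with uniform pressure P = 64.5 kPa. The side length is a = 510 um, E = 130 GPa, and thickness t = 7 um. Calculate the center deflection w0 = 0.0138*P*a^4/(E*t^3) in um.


Step 1: Convert pressure to compatible units (E is in GPa, so P in GPa).
P = 64.5 kPa = 64.5e-6 GPa
Step 2: Compute numerator: 0.0138 * P * a^4.
a^4 = 510^4 = 67652010000
numerator = 0.0138 * 64.5e-6 * 67652010000 = 6.021705e+04
Step 3: Compute denominator: E * t^3 = 130 * 7^3 = 44590
Step 4: w0 = numerator / denominator = 6.021705e+04 / 44590 = 1.3505 um


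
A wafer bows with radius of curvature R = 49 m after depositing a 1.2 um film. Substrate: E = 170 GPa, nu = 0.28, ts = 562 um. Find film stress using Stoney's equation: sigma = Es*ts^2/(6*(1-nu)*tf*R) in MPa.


Step 1: Compute numerator: Es * ts^2 = 170 * 562^2 = 53693480 (GPa*um^2)
Step 2: Compute denominator (R in um): 6*(1-nu)*tf*R = 6*0.72*1.2*49e6 = 254016000.0 (um^2)
Step 3: sigma (GPa) = 53693480 / 254016000.0 = 2.11378e-01 GPa
Step 4: Convert to MPa (x1000): sigma = 211.4 MPa


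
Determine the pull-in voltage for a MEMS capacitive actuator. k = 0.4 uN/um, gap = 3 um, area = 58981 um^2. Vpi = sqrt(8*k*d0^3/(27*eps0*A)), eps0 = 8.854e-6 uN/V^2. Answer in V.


Step 1: Compute numerator: 8 * k * d0^3 = 8 * 0.4 * 3^3 = 86.4
Step 2: Compute denominator: 27 * eps0 * A = 27 * 8.854e-6 * 58981 = 14.09988
Step 3: Vpi = sqrt(86.4 / 14.09988)
Vpi = 2.48 V


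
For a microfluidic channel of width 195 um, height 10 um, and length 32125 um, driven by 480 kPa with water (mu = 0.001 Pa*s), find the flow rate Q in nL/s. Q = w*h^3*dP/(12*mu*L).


Step 1: Convert all dimensions to SI (meters).
w = 195e-6 m, h = 10e-6 m, L = 32125e-6 m, dP = 480e3 Pa
Step 2: Q = w * h^3 * dP / (12 * mu * L)
Q = 195e-6 * (10e-6)^3 * 480e3 / (12 * 0.001 * 32125e-6) = 2.4280156e-10 m^3/s
Step 3: Convert Q from m^3/s to nL/s (1 m^3 = 1e12 nL, so multiply by 1e12).
Q = 242.802 nL/s


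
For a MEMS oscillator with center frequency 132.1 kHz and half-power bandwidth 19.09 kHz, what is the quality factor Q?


Step 1: Q = f0 / bandwidth
Step 2: Q = 132.1 / 19.09
Q = 6.9


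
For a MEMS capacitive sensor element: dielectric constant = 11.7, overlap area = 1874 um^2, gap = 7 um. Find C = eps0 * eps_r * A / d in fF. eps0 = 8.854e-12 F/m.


Step 1: Convert area to m^2: A = 1874e-12 m^2
Step 2: Convert gap to m: d = 7e-6 m
Step 3: C = eps0 * eps_r * A / d
C = 8.854e-12 * 11.7 * 1874e-12 / 7e-6
Step 4: Convert to fF (multiply by 1e15).
C = 27.73 fF


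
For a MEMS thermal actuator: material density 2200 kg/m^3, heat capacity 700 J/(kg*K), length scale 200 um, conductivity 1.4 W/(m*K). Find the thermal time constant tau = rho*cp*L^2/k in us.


Step 1: Convert L to m: L = 200e-6 m
Step 2: L^2 = (200e-6)^2 = 4e-08 m^2
Step 3: tau = 2200 * 700 * 4e-08 / 1.4 = 4.4e-02 s
Step 4: Convert to microseconds (multiply by 1e6).
tau = 44000.0 us


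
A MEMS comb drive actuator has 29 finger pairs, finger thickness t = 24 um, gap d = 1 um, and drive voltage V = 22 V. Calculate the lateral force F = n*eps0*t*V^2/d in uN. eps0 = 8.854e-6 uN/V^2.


Step 1: Parameters: n=29, eps0=8.854e-6 uN/V^2, t=24 um, V=22 V, d=1 um
Step 2: V^2 = 484
Step 3: F = 29 * 8.854e-6 * 24 * 484 / 1
F = 2.983 uN


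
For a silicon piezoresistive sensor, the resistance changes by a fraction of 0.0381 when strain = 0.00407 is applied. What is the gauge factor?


Step 1: Identify values.
dR/R = 0.0381, strain = 0.00407
Step 2: GF = (dR/R) / strain = 0.0381 / 0.00407
GF = 9.4


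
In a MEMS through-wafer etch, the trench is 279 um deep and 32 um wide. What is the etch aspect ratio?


Step 1: AR = depth / width
Step 2: AR = 279 / 32
AR = 8.7


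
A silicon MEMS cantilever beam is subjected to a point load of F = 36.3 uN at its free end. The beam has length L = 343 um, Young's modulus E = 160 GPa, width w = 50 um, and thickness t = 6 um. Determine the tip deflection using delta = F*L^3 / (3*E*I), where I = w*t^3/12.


Step 1: Calculate the second moment of area.
I = w * t^3 / 12 = 50 * 6^3 / 12 = 900.0 um^4
Step 2: Convert E to consistent units (1 GPa = 1000 uN/um^2).
E = 160 GPa = 160000 uN/um^2
Step 3: Calculate tip deflection.
delta = F * L^3 / (3 * E * I)
delta = 36.3 * 343^3 / (3 * 160000 * 900.0)
delta = 3.3908 um


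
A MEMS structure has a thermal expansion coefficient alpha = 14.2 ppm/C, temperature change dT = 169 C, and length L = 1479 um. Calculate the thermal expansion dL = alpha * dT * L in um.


Step 1: Convert CTE: alpha = 14.2 ppm/C = 14.2e-6 /C
Step 2: dL = 14.2e-6 * 169 * 1479
dL = 3.5493 um


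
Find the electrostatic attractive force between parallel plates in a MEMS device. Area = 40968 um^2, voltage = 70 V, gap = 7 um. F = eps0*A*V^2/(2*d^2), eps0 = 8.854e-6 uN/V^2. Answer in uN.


Step 1: Identify parameters.
eps0 = 8.854e-6 uN/V^2, A = 40968 um^2, V = 70 V, d = 7 um
Step 2: Compute V^2 = 70^2 = 4900
Step 3: Compute d^2 = 7^2 = 49
Step 4: F = 0.5 * 8.854e-6 * 40968 * 4900 / 49
F = 18.137 uN


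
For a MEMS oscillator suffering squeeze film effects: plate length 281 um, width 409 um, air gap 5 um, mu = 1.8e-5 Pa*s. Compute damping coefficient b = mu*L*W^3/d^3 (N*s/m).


Step 1: Convert to SI.
L = 281e-6 m, W = 409e-6 m, d = 5e-6 m
Step 2: W^3 = (409e-6)^3 = 6.84e-11 m^3
Step 3: d^3 = (5e-6)^3 = 1.25e-16 m^3
Step 4: b = 1.8e-5 * 281e-6 * 6.84e-11 / 1.25e-16
b = 2.77e-03 N*s/m


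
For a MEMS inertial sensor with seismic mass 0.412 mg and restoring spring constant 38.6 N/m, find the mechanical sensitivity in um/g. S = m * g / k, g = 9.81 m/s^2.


Step 1: Convert mass: m = 0.412 mg = 4.12e-07 kg
Step 2: S = m * g / k = 4.12e-07 * 9.81 / 38.6
Step 3: S = 1.05e-07 m/g
Step 4: Convert to um/g: S = 0.105 um/g


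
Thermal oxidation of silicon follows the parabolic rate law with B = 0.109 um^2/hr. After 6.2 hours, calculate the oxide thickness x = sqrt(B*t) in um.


Step 1: Compute B*t = 0.109 * 6.2 = 0.6758
Step 2: x = sqrt(0.6758)
x = 0.822 um


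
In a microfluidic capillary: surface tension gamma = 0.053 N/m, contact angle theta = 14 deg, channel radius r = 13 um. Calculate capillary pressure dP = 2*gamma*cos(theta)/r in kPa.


Step 1: cos(14 deg) = 0.9703
Step 2: Convert r to m: r = 13e-6 m
Step 3: dP = 2 * 0.053 * 0.9703 / 13e-6 = 7911.7 Pa
Step 4: Convert Pa to kPa (divide by 1000).
dP = 7.91 kPa


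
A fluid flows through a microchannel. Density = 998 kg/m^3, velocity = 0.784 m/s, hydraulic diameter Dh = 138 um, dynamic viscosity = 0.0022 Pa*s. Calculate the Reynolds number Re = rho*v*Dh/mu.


Step 1: Convert Dh to meters: Dh = 138e-6 m
Step 2: Re = rho * v * Dh / mu
Re = 998 * 0.784 * 138e-6 / 0.0022
Re = 49.08


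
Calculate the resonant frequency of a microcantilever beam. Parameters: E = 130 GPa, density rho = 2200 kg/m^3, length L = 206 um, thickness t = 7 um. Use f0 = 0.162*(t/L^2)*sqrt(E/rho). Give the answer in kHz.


Step 1: Convert units to SI.
t_SI = 7e-6 m, L_SI = 206e-6 m
Step 2: Calculate sqrt(E/rho).
sqrt(130e9 / 2200) = 7687.06 m/s
Step 3: Compute f0.
f0 = 0.162 * 7e-6 / (206e-6)^2 * 7687.06 = 205418.2 Hz = 205.42 kHz


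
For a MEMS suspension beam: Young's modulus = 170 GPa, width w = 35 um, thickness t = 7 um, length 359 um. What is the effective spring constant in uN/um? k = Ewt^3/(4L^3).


Step 1: Convert E to consistent units (1 GPa = 1000 uN/um^2).
E = 170 GPa = 170000 uN/um^2
Step 2: Compute t^3 = 7^3 = 343
Step 3: Compute L^3 = 359^3 = 46268279
Step 4: k = 170000 * 35 * 343 / (4 * 46268279)
k = 11.0273 uN/um


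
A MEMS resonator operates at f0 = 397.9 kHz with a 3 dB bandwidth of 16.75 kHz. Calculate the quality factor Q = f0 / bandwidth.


Step 1: Q = f0 / bandwidth
Step 2: Q = 397.9 / 16.75
Q = 23.8


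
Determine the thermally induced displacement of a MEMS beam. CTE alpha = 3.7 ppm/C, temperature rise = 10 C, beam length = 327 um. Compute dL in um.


Step 1: Convert CTE: alpha = 3.7 ppm/C = 3.7e-6 /C
Step 2: dL = 3.7e-6 * 10 * 327
dL = 0.0121 um


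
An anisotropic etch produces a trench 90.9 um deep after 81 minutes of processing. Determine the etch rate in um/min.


Step 1: Etch rate = depth / time
Step 2: rate = 90.9 / 81
rate = 1.122 um/min


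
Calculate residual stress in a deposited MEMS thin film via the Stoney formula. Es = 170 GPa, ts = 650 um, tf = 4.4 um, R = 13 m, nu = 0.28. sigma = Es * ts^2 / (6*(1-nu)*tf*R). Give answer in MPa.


Step 1: Compute numerator: Es * ts^2 = 170 * 650^2 = 71825000 (GPa*um^2)
Step 2: Compute denominator (R in um): 6*(1-nu)*tf*R = 6*0.72*4.4*13e6 = 247104000.0 (um^2)
Step 3: sigma (GPa) = 71825000 / 247104000.0 = 2.90667e-01 GPa
Step 4: Convert to MPa (x1000): sigma = 290.7 MPa


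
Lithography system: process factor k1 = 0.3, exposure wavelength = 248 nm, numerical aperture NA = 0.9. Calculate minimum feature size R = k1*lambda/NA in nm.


Step 1: Identify values: k1 = 0.3, lambda = 248 nm, NA = 0.9
Step 2: R = k1 * lambda / NA
R = 0.3 * 248 / 0.9
R = 82.7 nm


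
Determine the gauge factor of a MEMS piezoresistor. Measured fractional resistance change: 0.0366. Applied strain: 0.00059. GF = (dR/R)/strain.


Step 1: Identify values.
dR/R = 0.0366, strain = 0.00059
Step 2: GF = (dR/R) / strain = 0.0366 / 0.00059
GF = 62.0


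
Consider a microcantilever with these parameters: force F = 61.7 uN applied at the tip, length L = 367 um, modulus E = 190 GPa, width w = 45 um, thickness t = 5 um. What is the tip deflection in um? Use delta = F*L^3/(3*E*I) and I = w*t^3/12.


Step 1: Calculate the second moment of area.
I = w * t^3 / 12 = 45 * 5^3 / 12 = 468.75 um^4
Step 2: Convert E to consistent units (1 GPa = 1000 uN/um^2).
E = 190 GPa = 190000 uN/um^2
Step 3: Calculate tip deflection.
delta = F * L^3 / (3 * E * I)
delta = 61.7 * 367^3 / (3 * 190000 * 468.75)
delta = 11.4148 um


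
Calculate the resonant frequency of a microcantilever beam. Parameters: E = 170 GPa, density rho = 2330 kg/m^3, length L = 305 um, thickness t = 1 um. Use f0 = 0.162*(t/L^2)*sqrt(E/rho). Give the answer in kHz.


Step 1: Convert units to SI.
t_SI = 1e-6 m, L_SI = 305e-6 m
Step 2: Calculate sqrt(E/rho).
sqrt(170e9 / 2330) = 8541.74 m/s
Step 3: Compute f0.
f0 = 0.162 * 1e-6 / (305e-6)^2 * 8541.74 = 14875.2 Hz = 14.88 kHz


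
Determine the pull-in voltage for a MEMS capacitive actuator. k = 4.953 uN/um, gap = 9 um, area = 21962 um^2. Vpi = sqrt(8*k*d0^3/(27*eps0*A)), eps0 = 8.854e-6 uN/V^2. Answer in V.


Step 1: Compute numerator: 8 * k * d0^3 = 8 * 4.953 * 9^3 = 28885.896
Step 2: Compute denominator: 27 * eps0 * A = 27 * 8.854e-6 * 21962 = 5.250192
Step 3: Vpi = sqrt(28885.896 / 5.250192)
Vpi = 74.17 V


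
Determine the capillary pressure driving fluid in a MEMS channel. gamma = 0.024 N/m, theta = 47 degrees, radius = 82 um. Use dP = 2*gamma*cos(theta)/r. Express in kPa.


Step 1: cos(47 deg) = 0.682
Step 2: Convert r to m: r = 82e-6 m
Step 3: dP = 2 * 0.024 * 0.682 / 82e-6 = 399.2 Pa
Step 4: Convert Pa to kPa (divide by 1000).
dP = 0.4 kPa


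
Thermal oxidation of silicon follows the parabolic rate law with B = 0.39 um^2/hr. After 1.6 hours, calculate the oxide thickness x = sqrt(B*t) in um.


Step 1: Compute B*t = 0.39 * 1.6 = 0.624
Step 2: x = sqrt(0.624)
x = 0.79 um


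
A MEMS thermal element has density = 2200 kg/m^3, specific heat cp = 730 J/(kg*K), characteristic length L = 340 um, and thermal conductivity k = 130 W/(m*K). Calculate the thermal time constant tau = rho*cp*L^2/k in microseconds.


Step 1: Convert L to m: L = 340e-6 m
Step 2: L^2 = (340e-6)^2 = 1.156e-07 m^2
Step 3: tau = 2200 * 730 * 1.156e-07 / 130 = 1.42810462e-03 s
Step 4: Convert to microseconds (multiply by 1e6).
tau = 1428.105 us


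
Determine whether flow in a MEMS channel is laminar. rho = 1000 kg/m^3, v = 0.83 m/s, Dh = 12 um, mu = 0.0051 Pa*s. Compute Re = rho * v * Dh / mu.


Step 1: Convert Dh to meters: Dh = 12e-6 m
Step 2: Re = rho * v * Dh / mu
Re = 1000 * 0.83 * 12e-6 / 0.0051
Re = 1.953
Since Re = 1.953 is below ~2300, the flow is laminar.


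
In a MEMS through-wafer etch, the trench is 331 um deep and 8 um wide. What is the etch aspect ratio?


Step 1: AR = depth / width
Step 2: AR = 331 / 8
AR = 41.4


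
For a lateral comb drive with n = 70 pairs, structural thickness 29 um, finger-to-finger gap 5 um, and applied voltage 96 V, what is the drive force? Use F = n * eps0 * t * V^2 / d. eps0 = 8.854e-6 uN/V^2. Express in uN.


Step 1: Parameters: n=70, eps0=8.854e-6 uN/V^2, t=29 um, V=96 V, d=5 um
Step 2: V^2 = 9216
Step 3: F = 70 * 8.854e-6 * 29 * 9216 / 5
F = 33.129 uN


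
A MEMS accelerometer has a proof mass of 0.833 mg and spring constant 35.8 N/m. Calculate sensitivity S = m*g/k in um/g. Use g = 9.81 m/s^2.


Step 1: Convert mass: m = 0.833 mg = 8.33e-07 kg
Step 2: S = m * g / k = 8.33e-07 * 9.81 / 35.8
Step 3: S = 2.28e-07 m/g
Step 4: Convert to um/g: S = 0.228 um/g


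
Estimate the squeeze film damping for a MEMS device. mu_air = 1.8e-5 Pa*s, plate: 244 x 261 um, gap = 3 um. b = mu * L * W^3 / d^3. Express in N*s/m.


Step 1: Convert to SI.
L = 244e-6 m, W = 261e-6 m, d = 3e-6 m
Step 2: W^3 = (261e-6)^3 = 1.78e-11 m^3
Step 3: d^3 = (3e-6)^3 = 2.70e-17 m^3
Step 4: b = 1.8e-5 * 244e-6 * 1.78e-11 / 2.70e-17
b = 2.89e-03 N*s/m


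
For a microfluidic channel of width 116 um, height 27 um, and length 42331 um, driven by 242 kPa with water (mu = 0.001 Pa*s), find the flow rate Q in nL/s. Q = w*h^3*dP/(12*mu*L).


Step 1: Convert all dimensions to SI (meters).
w = 116e-6 m, h = 27e-6 m, L = 42331e-6 m, dP = 242e3 Pa
Step 2: Q = w * h^3 * dP / (12 * mu * L)
Q = 116e-6 * (27e-6)^3 * 242e3 / (12 * 0.001 * 42331e-6) = 1.08773943e-09 m^3/s
Step 3: Convert Q from m^3/s to nL/s (1 m^3 = 1e12 nL, so multiply by 1e12).
Q = 1087.739 nL/s


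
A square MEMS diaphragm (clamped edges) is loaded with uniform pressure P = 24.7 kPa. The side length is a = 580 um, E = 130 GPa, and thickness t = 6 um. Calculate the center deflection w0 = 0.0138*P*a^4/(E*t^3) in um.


Step 1: Convert pressure to compatible units (E is in GPa, so P in GPa).
P = 24.7 kPa = 24.7e-6 GPa
Step 2: Compute numerator: 0.0138 * P * a^4.
a^4 = 580^4 = 113164960000
numerator = 0.0138 * 24.7e-6 * 113164960000 = 3.857341e+04
Step 3: Compute denominator: E * t^3 = 130 * 6^3 = 28080
Step 4: w0 = numerator / denominator = 3.857341e+04 / 28080 = 1.3737 um


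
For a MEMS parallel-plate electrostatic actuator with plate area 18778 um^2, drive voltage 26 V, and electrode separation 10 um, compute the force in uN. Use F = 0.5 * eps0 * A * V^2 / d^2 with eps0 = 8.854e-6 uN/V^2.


Step 1: Identify parameters.
eps0 = 8.854e-6 uN/V^2, A = 18778 um^2, V = 26 V, d = 10 um
Step 2: Compute V^2 = 26^2 = 676
Step 3: Compute d^2 = 10^2 = 100
Step 4: F = 0.5 * 8.854e-6 * 18778 * 676 / 100
F = 0.562 uN


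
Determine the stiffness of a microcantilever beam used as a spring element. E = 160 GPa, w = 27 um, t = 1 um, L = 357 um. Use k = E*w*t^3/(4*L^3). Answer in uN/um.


Step 1: Convert E to consistent units (1 GPa = 1000 uN/um^2).
E = 160 GPa = 160000 uN/um^2
Step 2: Compute t^3 = 1^3 = 1
Step 3: Compute L^3 = 357^3 = 45499293
Step 4: k = 160000 * 27 * 1 / (4 * 45499293)
k = 0.0237 uN/um


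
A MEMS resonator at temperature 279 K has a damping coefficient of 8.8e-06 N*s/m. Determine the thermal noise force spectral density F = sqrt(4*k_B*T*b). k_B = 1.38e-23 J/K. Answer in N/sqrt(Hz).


Step 1: Compute 4 * k_B * T * b
= 4 * 1.38e-23 * 279 * 8.8e-06
= 1.3553e-25 N^2/Hz
Step 2: F_noise = sqrt(1.3553e-25)
F_noise = 3.68e-13 N/sqrt(Hz)


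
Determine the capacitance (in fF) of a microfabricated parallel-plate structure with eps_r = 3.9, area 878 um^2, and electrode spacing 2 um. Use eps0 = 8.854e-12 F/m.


Step 1: Convert area to m^2: A = 878e-12 m^2
Step 2: Convert gap to m: d = 2e-6 m
Step 3: C = eps0 * eps_r * A / d
C = 8.854e-12 * 3.9 * 878e-12 / 2e-6
Step 4: Convert to fF (multiply by 1e15).
C = 15.16 fF


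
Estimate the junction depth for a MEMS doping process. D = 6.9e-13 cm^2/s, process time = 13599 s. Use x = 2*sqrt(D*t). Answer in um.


Step 1: Compute D*t = 6.9e-13 * 13599 = 9.38331e-09 cm^2
Step 2: sqrt(D*t) = 9.68675e-05 cm
Step 3: x = 2 * 9.68675e-05 cm = 1.93735e-04 cm
Step 4: Convert to um (1 cm = 1e4 um): x = 1.937 um


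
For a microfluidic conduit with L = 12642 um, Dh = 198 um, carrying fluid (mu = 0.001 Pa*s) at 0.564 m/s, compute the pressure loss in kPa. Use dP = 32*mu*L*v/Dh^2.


Step 1: Convert to SI: L = 12642e-6 m, Dh = 198e-6 m
Step 2: dP = 32 * 0.001 * 12642e-6 * 0.564 / (198e-6)^2
Step 3: dP = 5819.89 Pa
Step 4: Convert to kPa: dP = 5.82 kPa


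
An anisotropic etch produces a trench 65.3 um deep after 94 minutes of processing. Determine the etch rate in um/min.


Step 1: Etch rate = depth / time
Step 2: rate = 65.3 / 94
rate = 0.695 um/min


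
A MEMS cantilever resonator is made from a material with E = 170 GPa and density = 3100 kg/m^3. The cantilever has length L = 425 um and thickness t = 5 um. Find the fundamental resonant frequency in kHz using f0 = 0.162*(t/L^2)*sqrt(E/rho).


Step 1: Convert units to SI.
t_SI = 5e-6 m, L_SI = 425e-6 m
Step 2: Calculate sqrt(E/rho).
sqrt(170e9 / 3100) = 7405.32 m/s
Step 3: Compute f0.
f0 = 0.162 * 5e-6 / (425e-6)^2 * 7405.32 = 33208.6 Hz = 33.21 kHz


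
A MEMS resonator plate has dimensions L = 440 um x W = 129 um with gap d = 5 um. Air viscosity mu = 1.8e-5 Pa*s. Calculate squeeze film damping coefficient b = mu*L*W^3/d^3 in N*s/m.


Step 1: Convert to SI.
L = 440e-6 m, W = 129e-6 m, d = 5e-6 m
Step 2: W^3 = (129e-6)^3 = 2.15e-12 m^3
Step 3: d^3 = (5e-6)^3 = 1.25e-16 m^3
Step 4: b = 1.8e-5 * 440e-6 * 2.15e-12 / 1.25e-16
b = 1.36e-04 N*s/m


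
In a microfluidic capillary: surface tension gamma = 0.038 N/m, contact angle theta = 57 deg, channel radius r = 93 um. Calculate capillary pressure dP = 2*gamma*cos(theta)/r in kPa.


Step 1: cos(57 deg) = 0.5446
Step 2: Convert r to m: r = 93e-6 m
Step 3: dP = 2 * 0.038 * 0.5446 / 93e-6 = 445.0 Pa
Step 4: Convert Pa to kPa (divide by 1000).
dP = 0.45 kPa


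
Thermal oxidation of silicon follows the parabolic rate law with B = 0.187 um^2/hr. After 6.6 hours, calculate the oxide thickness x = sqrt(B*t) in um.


Step 1: Compute B*t = 0.187 * 6.6 = 1.2342
Step 2: x = sqrt(1.2342)
x = 1.111 um


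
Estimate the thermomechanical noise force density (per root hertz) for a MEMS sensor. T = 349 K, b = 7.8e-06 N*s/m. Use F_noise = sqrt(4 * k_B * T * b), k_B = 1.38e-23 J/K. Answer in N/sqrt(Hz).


Step 1: Compute 4 * k_B * T * b
= 4 * 1.38e-23 * 349 * 7.8e-06
= 1.5027e-25 N^2/Hz
Step 2: F_noise = sqrt(1.5027e-25)
F_noise = 3.88e-13 N/sqrt(Hz)


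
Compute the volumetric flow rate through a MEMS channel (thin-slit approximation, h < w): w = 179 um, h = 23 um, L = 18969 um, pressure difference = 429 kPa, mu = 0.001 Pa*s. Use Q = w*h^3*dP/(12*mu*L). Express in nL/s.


Step 1: Convert all dimensions to SI (meters).
w = 179e-6 m, h = 23e-6 m, L = 18969e-6 m, dP = 429e3 Pa
Step 2: Q = w * h^3 * dP / (12 * mu * L)
Q = 179e-6 * (23e-6)^3 * 429e3 / (12 * 0.001 * 18969e-6) = 4.10457456e-09 m^3/s
Step 3: Convert Q from m^3/s to nL/s (1 m^3 = 1e12 nL, so multiply by 1e12).
Q = 4104.575 nL/s


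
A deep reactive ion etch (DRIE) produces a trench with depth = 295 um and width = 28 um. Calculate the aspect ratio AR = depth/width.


Step 1: AR = depth / width
Step 2: AR = 295 / 28
AR = 10.5


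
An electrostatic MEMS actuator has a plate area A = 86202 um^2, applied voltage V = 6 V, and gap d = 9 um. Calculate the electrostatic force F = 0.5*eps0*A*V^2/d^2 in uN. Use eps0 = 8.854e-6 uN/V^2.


Step 1: Identify parameters.
eps0 = 8.854e-6 uN/V^2, A = 86202 um^2, V = 6 V, d = 9 um
Step 2: Compute V^2 = 6^2 = 36
Step 3: Compute d^2 = 9^2 = 81
Step 4: F = 0.5 * 8.854e-6 * 86202 * 36 / 81
F = 0.17 uN


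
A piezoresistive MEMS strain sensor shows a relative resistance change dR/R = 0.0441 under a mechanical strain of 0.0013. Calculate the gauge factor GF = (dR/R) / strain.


Step 1: Identify values.
dR/R = 0.0441, strain = 0.0013
Step 2: GF = (dR/R) / strain = 0.0441 / 0.0013
GF = 33.9


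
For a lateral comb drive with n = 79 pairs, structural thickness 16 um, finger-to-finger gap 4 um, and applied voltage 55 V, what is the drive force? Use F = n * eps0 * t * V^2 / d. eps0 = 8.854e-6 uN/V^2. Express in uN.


Step 1: Parameters: n=79, eps0=8.854e-6 uN/V^2, t=16 um, V=55 V, d=4 um
Step 2: V^2 = 3025
Step 3: F = 79 * 8.854e-6 * 16 * 3025 / 4
F = 8.464 uN


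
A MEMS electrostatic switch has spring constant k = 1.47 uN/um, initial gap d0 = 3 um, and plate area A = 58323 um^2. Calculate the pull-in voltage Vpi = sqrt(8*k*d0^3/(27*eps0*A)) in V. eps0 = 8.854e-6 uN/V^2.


Step 1: Compute numerator: 8 * k * d0^3 = 8 * 1.47 * 3^3 = 317.52
Step 2: Compute denominator: 27 * eps0 * A = 27 * 8.854e-6 * 58323 = 13.94258
Step 3: Vpi = sqrt(317.52 / 13.94258)
Vpi = 4.77 V


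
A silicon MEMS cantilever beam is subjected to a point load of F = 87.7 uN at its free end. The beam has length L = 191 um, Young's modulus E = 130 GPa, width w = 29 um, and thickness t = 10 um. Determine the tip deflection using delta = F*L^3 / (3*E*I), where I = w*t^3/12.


Step 1: Calculate the second moment of area.
I = w * t^3 / 12 = 29 * 10^3 / 12 = 2416.6667 um^4
Step 2: Convert E to consistent units (1 GPa = 1000 uN/um^2).
E = 130 GPa = 130000 uN/um^2
Step 3: Calculate tip deflection.
delta = F * L^3 / (3 * E * I)
delta = 87.7 * 191^3 / (3 * 130000 * 2416.6667)
delta = 0.6484 um


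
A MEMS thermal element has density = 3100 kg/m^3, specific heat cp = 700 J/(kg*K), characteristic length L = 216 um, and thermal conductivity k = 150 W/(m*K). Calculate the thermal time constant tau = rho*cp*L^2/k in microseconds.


Step 1: Convert L to m: L = 216e-6 m
Step 2: L^2 = (216e-6)^2 = 4.6656e-08 m^2
Step 3: tau = 3100 * 700 * 4.6656e-08 / 150 = 6.749568e-04 s
Step 4: Convert to microseconds (multiply by 1e6).
tau = 674.957 us


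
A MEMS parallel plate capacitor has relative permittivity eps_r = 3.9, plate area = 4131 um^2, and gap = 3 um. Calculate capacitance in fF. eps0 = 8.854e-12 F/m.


Step 1: Convert area to m^2: A = 4131e-12 m^2
Step 2: Convert gap to m: d = 3e-6 m
Step 3: C = eps0 * eps_r * A / d
C = 8.854e-12 * 3.9 * 4131e-12 / 3e-6
Step 4: Convert to fF (multiply by 1e15).
C = 47.55 fF
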